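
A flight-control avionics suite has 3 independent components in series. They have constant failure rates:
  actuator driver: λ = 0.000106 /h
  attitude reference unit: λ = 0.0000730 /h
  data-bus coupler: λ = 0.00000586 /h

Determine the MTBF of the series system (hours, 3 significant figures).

Series of exponential components: λ_sys = Σ λ_i
λ_sys = 0.000106 + 0.0000730 + 0.00000586 = 1.8486e-04 /h
MTBF = 1 / λ_sys = 5410 h

5410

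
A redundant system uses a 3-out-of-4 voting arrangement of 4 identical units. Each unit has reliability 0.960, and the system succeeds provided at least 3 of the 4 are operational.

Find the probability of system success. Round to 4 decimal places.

0.9909

R = Σ_{i=3}^{4} C(4,i) p^i (1−p)^{4−i} with p = 0.960
C(4,3)·0.960^3·0.040^1 = 0.141558
C(4,4)·0.960^4·0.040^0 = 0.849347
Sum = 0.9909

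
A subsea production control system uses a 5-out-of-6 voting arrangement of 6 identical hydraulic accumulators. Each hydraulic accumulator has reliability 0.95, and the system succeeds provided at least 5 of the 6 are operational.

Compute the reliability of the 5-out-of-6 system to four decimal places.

R = Σ_{i=5}^{6} C(6,i) p^i (1−p)^{6−i} with p = 0.95
C(6,5)·0.95^5·0.05^1 = 0.232134
C(6,6)·0.95^6·0.05^0 = 0.735092
Sum = 0.9672

0.9672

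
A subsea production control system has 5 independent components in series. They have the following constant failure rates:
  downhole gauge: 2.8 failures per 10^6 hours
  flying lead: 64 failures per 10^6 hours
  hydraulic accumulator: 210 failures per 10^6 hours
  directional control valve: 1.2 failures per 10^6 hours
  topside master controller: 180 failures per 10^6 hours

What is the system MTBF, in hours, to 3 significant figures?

Series of exponential components: λ_sys = Σ λ_i
λ_sys = 0.0000028 + 0.000064 + 0.00021 + 0.0000012 + 0.00018 = 4.5800e-04 /h
MTBF = 1 / λ_sys = 2180 h

2180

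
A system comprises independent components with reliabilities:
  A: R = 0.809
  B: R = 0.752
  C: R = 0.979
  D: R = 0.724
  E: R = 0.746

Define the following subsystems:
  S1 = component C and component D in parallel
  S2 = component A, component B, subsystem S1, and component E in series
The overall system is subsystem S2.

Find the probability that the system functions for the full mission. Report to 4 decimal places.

Parallel (C and D): 1 − (1 − 0.979000)(1 − 0.724000) = 0.994204
Series (A, B, [0.994204], and E): 0.809000 × 0.752000 × 0.994204 × 0.746000 = 0.4512

0.4512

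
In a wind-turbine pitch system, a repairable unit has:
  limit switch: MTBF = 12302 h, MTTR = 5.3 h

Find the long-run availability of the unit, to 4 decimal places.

A(limit switch) = MTBF/(MTBF+MTTR) = 12302/(12302+5.3) = 0.9996

0.9996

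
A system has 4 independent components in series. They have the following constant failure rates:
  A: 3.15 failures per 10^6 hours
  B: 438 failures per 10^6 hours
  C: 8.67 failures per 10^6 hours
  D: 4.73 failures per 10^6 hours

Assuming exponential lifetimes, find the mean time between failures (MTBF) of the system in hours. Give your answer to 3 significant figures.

Series of exponential components: λ_sys = Σ λ_i
λ_sys = 0.00000315 + 0.000438 + 0.00000867 + 0.00000473 = 4.5455e-04 /h
MTBF = 1 / λ_sys = 2200 h

2200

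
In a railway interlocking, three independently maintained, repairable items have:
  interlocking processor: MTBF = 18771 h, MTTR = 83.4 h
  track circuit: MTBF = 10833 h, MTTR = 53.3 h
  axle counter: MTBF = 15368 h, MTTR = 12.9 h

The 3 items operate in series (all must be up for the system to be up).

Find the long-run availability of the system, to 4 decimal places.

0.9899

A(interlocking processor) = MTBF/(MTBF+MTTR) = 18771/(18771+83.4) = 0.995577
A(track circuit) = MTBF/(MTBF+MTTR) = 10833/(10833+53.3) = 0.995104
A(axle counter) = MTBF/(MTBF+MTTR) = 15368/(15368+12.9) = 0.999161
Series availability: 0.995577 × 0.995104 × 0.999161 = 0.9899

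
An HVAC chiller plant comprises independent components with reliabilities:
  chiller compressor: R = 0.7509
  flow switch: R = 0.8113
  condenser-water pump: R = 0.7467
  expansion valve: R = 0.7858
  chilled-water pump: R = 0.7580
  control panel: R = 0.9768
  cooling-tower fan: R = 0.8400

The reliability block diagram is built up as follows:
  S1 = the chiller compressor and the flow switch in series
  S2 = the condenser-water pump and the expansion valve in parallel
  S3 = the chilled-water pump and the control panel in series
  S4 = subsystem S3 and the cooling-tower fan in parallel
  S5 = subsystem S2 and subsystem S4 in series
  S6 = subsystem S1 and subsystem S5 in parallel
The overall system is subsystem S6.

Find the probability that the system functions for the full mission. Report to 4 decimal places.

Series (chiller compressor and flow switch): 0.750900 × 0.811300 = 0.609205
Parallel (condenser-water pump and expansion valve): 1 − (1 − 0.746700)(1 − 0.785800) = 0.945743
Series (chilled-water pump and control panel): 0.758000 × 0.976800 = 0.740414
Parallel ([0.740414] and cooling-tower fan): 1 − (1 − 0.740414)(1 − 0.840000) = 0.958466
Series ([0.945743] and [0.958466]): 0.945743 × 0.958466 = 0.906463
Parallel ([0.609205] and [0.906463]): 1 − (1 − 0.609205)(1 − 0.906463) = 0.9634

0.9634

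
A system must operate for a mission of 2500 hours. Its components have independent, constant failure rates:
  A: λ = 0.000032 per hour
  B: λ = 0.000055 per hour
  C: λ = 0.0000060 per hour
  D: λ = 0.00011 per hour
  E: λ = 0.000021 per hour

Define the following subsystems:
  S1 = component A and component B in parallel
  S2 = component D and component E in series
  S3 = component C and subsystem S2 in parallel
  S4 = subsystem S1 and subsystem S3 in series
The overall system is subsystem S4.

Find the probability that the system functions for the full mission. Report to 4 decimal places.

R(A) = exp(−0.000032 × 2500) = 0.923116
R(B) = exp(−0.000055 × 2500) = 0.871534
R(C) = exp(−0.0000060 × 2500) = 0.985112
R(D) = exp(−0.00011 × 2500) = 0.759572
R(E) = exp(−0.000021 × 2500) = 0.948854
Parallel (A and B): 1 − (1 − 0.923116)(1 − 0.871534) = 0.990123
Series (D and E): 0.759572 × 0.948854 = 0.720723
Parallel (C and [0.720723]): 1 − (1 − 0.985112)(1 − 0.720723) = 0.995842
Series ([0.990123] and [0.995842]): 0.990123 × 0.995842 = 0.9860

0.9860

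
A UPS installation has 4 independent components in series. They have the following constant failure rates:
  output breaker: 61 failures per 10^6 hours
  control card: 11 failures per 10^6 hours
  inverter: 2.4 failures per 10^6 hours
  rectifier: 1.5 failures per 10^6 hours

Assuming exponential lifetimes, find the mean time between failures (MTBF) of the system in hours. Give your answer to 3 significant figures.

13200

Series of exponential components: λ_sys = Σ λ_i
λ_sys = 0.000061 + 0.000011 + 0.0000024 + 0.0000015 = 7.5900e-05 /h
MTBF = 1 / λ_sys = 13200 h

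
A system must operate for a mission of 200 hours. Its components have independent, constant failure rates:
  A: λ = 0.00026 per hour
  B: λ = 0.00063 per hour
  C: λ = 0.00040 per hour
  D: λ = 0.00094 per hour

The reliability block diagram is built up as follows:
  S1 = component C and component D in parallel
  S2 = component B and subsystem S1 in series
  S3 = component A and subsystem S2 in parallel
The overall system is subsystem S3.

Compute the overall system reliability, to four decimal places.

0.9934

R(A) = exp(−0.00026 × 200) = 0.949329
R(B) = exp(−0.00063 × 200) = 0.881615
R(C) = exp(−0.00040 × 200) = 0.923116
R(D) = exp(−0.00094 × 200) = 0.828615
Parallel (C and D): 1 − (1 − 0.923116)(1 − 0.828615) = 0.986823
Series (B and [0.986823]): 0.881615 × 0.986823 = 0.869998
Parallel (A and [0.869998]): 1 − (1 − 0.949329)(1 − 0.869998) = 0.9934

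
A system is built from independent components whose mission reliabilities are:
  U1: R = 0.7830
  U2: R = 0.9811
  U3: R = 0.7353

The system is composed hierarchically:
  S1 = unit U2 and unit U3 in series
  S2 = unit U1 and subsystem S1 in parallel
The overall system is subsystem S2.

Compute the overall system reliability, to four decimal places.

Series (U2 and U3): 0.981100 × 0.735300 = 0.721403
Parallel (U1 and [0.721403]): 1 − (1 − 0.783000)(1 − 0.721403) = 0.9395

0.9395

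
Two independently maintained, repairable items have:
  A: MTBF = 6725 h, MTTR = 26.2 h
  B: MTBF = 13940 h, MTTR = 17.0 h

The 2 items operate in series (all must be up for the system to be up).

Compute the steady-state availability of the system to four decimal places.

A(A) = MTBF/(MTBF+MTTR) = 6725/(6725+26.2) = 0.996119
A(B) = MTBF/(MTBF+MTTR) = 13940/(13940+17.0) = 0.998782
Series availability: 0.996119 × 0.998782 = 0.9949

0.9949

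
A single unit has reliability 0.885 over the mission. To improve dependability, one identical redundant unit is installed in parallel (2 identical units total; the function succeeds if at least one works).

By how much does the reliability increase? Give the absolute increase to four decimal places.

0.1018

R_before = 0.885
R_after = 1 − (1 − 0.885)^2 = 0.9868
ΔR = 0.9868 − 0.885 = 0.1018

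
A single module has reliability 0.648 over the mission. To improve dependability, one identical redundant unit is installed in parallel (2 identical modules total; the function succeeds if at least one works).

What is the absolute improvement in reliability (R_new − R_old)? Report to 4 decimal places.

R_before = 0.648
R_after = 1 − (1 − 0.648)^2 = 0.8761
ΔR = 0.8761 − 0.648 = 0.2281

0.2281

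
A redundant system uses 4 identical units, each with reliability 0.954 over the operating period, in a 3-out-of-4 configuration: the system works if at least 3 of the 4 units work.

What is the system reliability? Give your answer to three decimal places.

0.988

R = Σ_{i=3}^{4} C(4,i) p^i (1−p)^{4−i} with p = 0.954
C(4,3)·0.954^3·0.046^1 = 0.15976
C(4,4)·0.954^4·0.046^0 = 0.82831
Sum = 0.988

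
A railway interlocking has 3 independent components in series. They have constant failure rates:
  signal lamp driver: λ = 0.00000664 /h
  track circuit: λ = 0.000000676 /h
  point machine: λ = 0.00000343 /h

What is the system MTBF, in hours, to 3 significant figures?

93100

Series of exponential components: λ_sys = Σ λ_i
λ_sys = 0.00000664 + 0.000000676 + 0.00000343 = 1.0746e-05 /h
MTBF = 1 / λ_sys = 93100 h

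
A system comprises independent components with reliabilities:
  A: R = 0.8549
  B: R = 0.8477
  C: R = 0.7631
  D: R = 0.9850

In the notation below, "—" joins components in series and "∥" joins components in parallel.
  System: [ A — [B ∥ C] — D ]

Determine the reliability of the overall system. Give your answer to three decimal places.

0.812

Parallel (B and C): 1 − (1 − 0.84770)(1 − 0.76310) = 0.96392
Series (A, [0.96392], and D): 0.85490 × 0.96392 × 0.98500 = 0.812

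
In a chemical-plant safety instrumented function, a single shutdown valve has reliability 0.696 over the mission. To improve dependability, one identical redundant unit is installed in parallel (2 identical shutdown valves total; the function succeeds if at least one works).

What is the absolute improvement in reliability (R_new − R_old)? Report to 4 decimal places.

R_before = 0.696
R_after = 1 − (1 − 0.696)^2 = 0.9076
ΔR = 0.9076 − 0.696 = 0.2116

0.2116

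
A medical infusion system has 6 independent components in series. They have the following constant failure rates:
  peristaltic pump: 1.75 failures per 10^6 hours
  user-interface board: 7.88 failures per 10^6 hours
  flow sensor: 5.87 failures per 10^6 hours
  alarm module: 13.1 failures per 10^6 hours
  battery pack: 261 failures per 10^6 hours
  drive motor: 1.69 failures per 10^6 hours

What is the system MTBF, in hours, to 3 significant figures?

Series of exponential components: λ_sys = Σ λ_i
λ_sys = 0.00000175 + 0.00000788 + 0.00000587 + 0.0000131 + 0.000261 + 0.00000169 = 2.9129e-04 /h
MTBF = 1 / λ_sys = 3430 h

3430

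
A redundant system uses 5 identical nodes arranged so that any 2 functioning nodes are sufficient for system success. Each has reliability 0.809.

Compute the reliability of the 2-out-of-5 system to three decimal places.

0.994

R = Σ_{i=2}^{5} C(5,i) p^i (1−p)^{5−i} with p = 0.809
C(5,2)·0.809^2·0.191^3 = 0.04560
C(5,3)·0.809^3·0.191^2 = 0.19316
C(5,4)·0.809^4·0.191^1 = 0.40907
C(5,5)·0.809^5·0.191^0 = 0.34653
Sum = 0.994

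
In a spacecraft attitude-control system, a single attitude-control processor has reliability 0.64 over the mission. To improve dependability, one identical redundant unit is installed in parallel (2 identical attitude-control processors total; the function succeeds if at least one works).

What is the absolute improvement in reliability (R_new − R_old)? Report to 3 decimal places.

R_before = 0.64
R_after = 1 − (1 − 0.64)^2 = 0.870
ΔR = 0.870 − 0.64 = 0.230

0.230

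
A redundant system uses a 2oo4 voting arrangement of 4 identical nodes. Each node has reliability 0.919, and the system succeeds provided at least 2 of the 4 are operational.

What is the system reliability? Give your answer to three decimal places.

0.998

R = Σ_{i=2}^{4} C(4,i) p^i (1−p)^{4−i} with p = 0.919
C(4,2)·0.919^2·0.081^2 = 0.03325
C(4,3)·0.919^3·0.081^1 = 0.25147
C(4,4)·0.919^4·0.081^0 = 0.71328
Sum = 0.998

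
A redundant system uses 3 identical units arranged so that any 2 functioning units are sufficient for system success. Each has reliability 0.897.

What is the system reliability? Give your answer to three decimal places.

0.970

R = Σ_{i=2}^{3} C(3,i) p^i (1−p)^{3−i} with p = 0.897
C(3,2)·0.897^2·0.103^1 = 0.24862
C(3,3)·0.897^3·0.103^0 = 0.72173
Sum = 0.970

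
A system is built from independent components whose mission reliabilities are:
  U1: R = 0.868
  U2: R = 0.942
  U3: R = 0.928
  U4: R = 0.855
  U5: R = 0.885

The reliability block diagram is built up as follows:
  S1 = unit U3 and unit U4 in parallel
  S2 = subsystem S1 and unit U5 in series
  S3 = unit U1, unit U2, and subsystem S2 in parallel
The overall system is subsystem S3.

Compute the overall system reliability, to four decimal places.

Parallel (U3 and U4): 1 − (1 − 0.928000)(1 − 0.855000) = 0.989560
Series ([0.989560] and U5): 0.989560 × 0.885000 = 0.875761
Parallel (U1, U2, and [0.875761]): 1 − (1 − 0.868000)(1 − 0.942000)(1 − 0.875761) = 0.9990

0.9990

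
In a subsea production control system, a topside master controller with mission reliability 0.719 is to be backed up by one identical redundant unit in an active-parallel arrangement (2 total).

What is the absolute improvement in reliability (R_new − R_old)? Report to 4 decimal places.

0.2020

R_before = 0.719
R_after = 1 − (1 − 0.719)^2 = 0.9210
ΔR = 0.9210 − 0.719 = 0.2020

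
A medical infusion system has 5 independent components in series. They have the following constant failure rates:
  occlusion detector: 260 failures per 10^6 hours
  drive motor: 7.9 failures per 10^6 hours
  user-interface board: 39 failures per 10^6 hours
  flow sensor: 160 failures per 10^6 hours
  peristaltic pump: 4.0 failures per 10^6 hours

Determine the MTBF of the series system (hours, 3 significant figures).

Series of exponential components: λ_sys = Σ λ_i
λ_sys = 0.00026 + 0.0000079 + 0.000039 + 0.00016 + 0.0000040 = 4.7090e-04 /h
MTBF = 1 / λ_sys = 2120 h

2120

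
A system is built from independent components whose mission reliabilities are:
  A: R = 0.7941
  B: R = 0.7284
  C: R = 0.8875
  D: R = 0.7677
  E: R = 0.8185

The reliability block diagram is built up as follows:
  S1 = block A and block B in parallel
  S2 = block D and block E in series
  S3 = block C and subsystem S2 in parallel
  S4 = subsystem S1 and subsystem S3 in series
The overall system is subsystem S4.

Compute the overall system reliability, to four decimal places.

Parallel (A and B): 1 − (1 − 0.794100)(1 − 0.728400) = 0.944078
Series (D and E): 0.767700 × 0.818500 = 0.628362
Parallel (C and [0.628362]): 1 − (1 − 0.887500)(1 − 0.628362) = 0.958191
Series ([0.944078] and [0.958191]): 0.944078 × 0.958191 = 0.9046

0.9046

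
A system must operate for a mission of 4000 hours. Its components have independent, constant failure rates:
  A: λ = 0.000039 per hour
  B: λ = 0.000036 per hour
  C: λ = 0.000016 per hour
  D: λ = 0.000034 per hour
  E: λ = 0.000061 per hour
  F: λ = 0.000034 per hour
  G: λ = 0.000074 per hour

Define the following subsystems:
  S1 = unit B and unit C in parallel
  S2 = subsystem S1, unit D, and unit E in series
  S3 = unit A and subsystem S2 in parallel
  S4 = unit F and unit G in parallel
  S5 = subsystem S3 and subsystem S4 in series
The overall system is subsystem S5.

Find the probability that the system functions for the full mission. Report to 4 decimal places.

R(A) = exp(−0.000039 × 4000) = 0.855559
R(B) = exp(−0.000036 × 4000) = 0.865888
R(C) = exp(−0.000016 × 4000) = 0.938005
R(D) = exp(−0.000034 × 4000) = 0.872843
R(E) = exp(−0.000061 × 4000) = 0.783488
R(F) = exp(−0.000034 × 4000) = 0.872843
R(G) = exp(−0.000074 × 4000) = 0.743787
Parallel (B and C): 1 − (1 − 0.865888)(1 − 0.938005) = 0.991686
Series ([0.991686], D, and E): 0.991686 × 0.872843 × 0.783488 = 0.678176
Parallel (A and [0.678176]): 1 − (1 − 0.855559)(1 − 0.678176) = 0.953515
Parallel (F and G): 1 − (1 − 0.872843)(1 − 0.743787) = 0.967421
Series ([0.953515] and [0.967421]): 0.953515 × 0.967421 = 0.9225

0.9225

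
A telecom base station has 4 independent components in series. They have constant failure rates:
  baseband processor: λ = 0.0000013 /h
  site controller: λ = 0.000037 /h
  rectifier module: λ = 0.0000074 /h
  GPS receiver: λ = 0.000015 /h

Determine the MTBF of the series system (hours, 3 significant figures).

Series of exponential components: λ_sys = Σ λ_i
λ_sys = 0.0000013 + 0.000037 + 0.0000074 + 0.000015 = 6.0700e-05 /h
MTBF = 1 / λ_sys = 16500 h

16500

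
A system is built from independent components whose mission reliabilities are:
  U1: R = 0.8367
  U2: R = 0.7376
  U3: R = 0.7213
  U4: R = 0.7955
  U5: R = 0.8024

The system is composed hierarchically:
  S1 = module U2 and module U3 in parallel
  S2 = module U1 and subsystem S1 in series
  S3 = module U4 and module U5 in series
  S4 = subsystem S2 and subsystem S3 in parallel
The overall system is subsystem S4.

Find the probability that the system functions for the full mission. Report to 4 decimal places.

Parallel (U2 and U3): 1 − (1 − 0.737600)(1 − 0.721300) = 0.926869
Series (U1 and [0.926869]): 0.836700 × 0.926869 = 0.775511
Series (U4 and U5): 0.795500 × 0.802400 = 0.638309
Parallel ([0.775511] and [0.638309]): 1 − (1 − 0.775511)(1 − 0.638309) = 0.9188

0.9188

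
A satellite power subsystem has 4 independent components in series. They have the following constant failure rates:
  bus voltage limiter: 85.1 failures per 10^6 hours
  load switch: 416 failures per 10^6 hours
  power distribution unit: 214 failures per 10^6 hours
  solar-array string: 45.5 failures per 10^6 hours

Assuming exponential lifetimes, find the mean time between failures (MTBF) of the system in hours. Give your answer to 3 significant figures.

Series of exponential components: λ_sys = Σ λ_i
λ_sys = 0.0000851 + 0.000416 + 0.000214 + 0.0000455 = 7.6060e-04 /h
MTBF = 1 / λ_sys = 1310 h

1310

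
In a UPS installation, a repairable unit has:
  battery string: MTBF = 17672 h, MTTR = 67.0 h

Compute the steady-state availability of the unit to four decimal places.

A(battery string) = MTBF/(MTBF+MTTR) = 17672/(17672+67.0) = 0.9962

0.9962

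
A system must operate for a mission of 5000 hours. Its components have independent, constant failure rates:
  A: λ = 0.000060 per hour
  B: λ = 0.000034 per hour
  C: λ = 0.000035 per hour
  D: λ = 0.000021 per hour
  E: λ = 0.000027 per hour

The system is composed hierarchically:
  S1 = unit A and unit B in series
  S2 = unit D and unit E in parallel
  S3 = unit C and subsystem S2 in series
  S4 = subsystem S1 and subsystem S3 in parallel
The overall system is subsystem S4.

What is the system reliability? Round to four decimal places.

0.9358

R(A) = exp(−0.000060 × 5000) = 0.740818
R(B) = exp(−0.000034 × 5000) = 0.843665
R(C) = exp(−0.000035 × 5000) = 0.839457
R(D) = exp(−0.000021 × 5000) = 0.900325
R(E) = exp(−0.000027 × 5000) = 0.873716
Series (A and B): 0.740818 × 0.843665 = 0.625002
Parallel (D and E): 1 − (1 − 0.900325)(1 − 0.873716) = 0.987413
Series (C and [0.987413]): 0.839457 × 0.987413 = 0.828891
Parallel ([0.625002] and [0.828891]): 1 − (1 − 0.625002)(1 − 0.828891) = 0.9358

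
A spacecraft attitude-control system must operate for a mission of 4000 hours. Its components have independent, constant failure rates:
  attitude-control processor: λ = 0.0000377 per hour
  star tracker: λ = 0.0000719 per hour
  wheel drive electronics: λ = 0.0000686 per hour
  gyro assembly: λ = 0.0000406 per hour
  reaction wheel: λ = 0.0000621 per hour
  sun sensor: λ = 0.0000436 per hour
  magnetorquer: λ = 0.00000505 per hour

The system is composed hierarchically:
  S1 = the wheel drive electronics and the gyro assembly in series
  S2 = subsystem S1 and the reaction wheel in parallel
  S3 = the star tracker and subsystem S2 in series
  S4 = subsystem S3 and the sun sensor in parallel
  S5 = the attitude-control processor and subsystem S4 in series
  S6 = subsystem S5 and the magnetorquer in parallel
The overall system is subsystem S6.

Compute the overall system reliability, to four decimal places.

0.9964

R(attitude-control processor) = exp(−0.0000377 × 4000) = 0.860020
R(star tracker) = exp(−0.0000719 × 4000) = 0.750062
R(wheel drive electronics) = exp(−0.0000686 × 4000) = 0.760028
R(gyro assembly) = exp(−0.0000406 × 4000) = 0.850101
R(reaction wheel) = exp(−0.0000621 × 4000) = 0.780048
R(sun sensor) = exp(−0.0000436 × 4000) = 0.839961
R(magnetorquer) = exp(−0.00000505 × 4000) = 0.980003
Series (wheel drive electronics and gyro assembly): 0.760028 × 0.850101 = 0.646101
Parallel ([0.646101] and reaction wheel): 1 − (1 − 0.646101)(1 − 0.780048) = 0.922159
Series (star tracker and [0.922159]): 0.750062 × 0.922159 = 0.691676
Parallel ([0.691676] and sun sensor): 1 − (1 − 0.691676)(1 − 0.839961) = 0.950656
Series (attitude-control processor and [0.950656]): 0.860020 × 0.950656 = 0.817583
Parallel ([0.817583] and magnetorquer): 1 − (1 − 0.817583)(1 − 0.980003) = 0.9964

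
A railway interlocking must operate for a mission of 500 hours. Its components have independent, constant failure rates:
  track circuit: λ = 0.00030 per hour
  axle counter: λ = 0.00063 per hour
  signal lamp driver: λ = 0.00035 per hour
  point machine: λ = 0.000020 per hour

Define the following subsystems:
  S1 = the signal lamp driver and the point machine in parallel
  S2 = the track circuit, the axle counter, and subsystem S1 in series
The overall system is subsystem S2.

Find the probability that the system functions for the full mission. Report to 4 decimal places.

0.6271

R(track circuit) = exp(−0.00030 × 500) = 0.860708
R(axle counter) = exp(−0.00063 × 500) = 0.729789
R(signal lamp driver) = exp(−0.00035 × 500) = 0.839457
R(point machine) = exp(−0.000020 × 500) = 0.990050
Parallel (signal lamp driver and point machine): 1 − (1 − 0.839457)(1 − 0.990050) = 0.998403
Series (track circuit, axle counter, and [0.998403]): 0.860708 × 0.729789 × 0.998403 = 0.6271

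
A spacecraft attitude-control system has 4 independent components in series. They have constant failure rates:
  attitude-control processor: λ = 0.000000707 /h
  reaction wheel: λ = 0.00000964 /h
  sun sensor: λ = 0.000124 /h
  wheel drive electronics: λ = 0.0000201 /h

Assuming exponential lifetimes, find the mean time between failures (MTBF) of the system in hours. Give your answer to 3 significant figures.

Series of exponential components: λ_sys = Σ λ_i
λ_sys = 0.000000707 + 0.00000964 + 0.000124 + 0.0000201 = 1.5445e-04 /h
MTBF = 1 / λ_sys = 6470 h

6470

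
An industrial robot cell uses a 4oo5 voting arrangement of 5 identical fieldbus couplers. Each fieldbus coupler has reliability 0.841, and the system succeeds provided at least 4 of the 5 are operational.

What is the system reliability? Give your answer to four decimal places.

0.8184

R = Σ_{i=4}^{5} C(5,i) p^i (1−p)^{5−i} with p = 0.841
C(5,4)·0.841^4·0.159^1 = 0.397696
C(5,5)·0.841^5·0.159^0 = 0.420707
Sum = 0.8184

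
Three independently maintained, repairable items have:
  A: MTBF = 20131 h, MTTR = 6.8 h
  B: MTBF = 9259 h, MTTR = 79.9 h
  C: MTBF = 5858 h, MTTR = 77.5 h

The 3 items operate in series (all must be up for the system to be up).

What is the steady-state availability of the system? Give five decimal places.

A(A) = MTBF/(MTBF+MTTR) = 20131/(20131+6.8) = 0.999662
A(B) = MTBF/(MTBF+MTTR) = 9259/(9259+79.9) = 0.991444
A(C) = MTBF/(MTBF+MTTR) = 5858/(5858+77.5) = 0.986943
Series availability: 0.999662 × 0.991444 × 0.986943 = 0.97817

0.97817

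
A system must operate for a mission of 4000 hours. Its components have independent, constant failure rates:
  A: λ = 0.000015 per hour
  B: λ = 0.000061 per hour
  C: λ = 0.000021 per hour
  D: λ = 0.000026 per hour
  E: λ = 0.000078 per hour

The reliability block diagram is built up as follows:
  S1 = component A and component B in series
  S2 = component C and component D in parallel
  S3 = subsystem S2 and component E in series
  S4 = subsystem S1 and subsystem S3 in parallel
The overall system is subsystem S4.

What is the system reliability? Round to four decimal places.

0.9282

R(A) = exp(−0.000015 × 4000) = 0.941765
R(B) = exp(−0.000061 × 4000) = 0.783488
R(C) = exp(−0.000021 × 4000) = 0.919431
R(D) = exp(−0.000026 × 4000) = 0.901225
R(E) = exp(−0.000078 × 4000) = 0.731982
Series (A and B): 0.941765 × 0.783488 = 0.737862
Parallel (C and D): 1 − (1 − 0.919431)(1 − 0.901225) = 0.992042
Series ([0.992042] and E): 0.992042 × 0.731982 = 0.726157
Parallel ([0.737862] and [0.726157]): 1 − (1 − 0.737862)(1 − 0.726157) = 0.9282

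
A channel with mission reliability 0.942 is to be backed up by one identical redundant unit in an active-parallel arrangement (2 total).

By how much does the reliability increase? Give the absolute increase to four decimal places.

R_before = 0.942
R_after = 1 − (1 − 0.942)^2 = 0.9966
ΔR = 0.9966 − 0.942 = 0.0546

0.0546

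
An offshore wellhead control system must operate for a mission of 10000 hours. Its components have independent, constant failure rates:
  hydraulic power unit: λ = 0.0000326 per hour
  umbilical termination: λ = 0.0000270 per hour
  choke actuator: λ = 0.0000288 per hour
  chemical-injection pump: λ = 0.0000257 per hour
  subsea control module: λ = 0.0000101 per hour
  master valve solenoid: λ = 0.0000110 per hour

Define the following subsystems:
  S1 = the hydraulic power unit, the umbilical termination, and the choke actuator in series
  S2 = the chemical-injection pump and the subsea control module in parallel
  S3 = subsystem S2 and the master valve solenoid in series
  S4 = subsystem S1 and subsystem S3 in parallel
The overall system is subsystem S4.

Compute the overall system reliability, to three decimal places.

R(hydraulic power unit) = exp(−0.0000326 × 10000) = 0.72181
R(umbilical termination) = exp(−0.0000270 × 10000) = 0.76338
R(choke actuator) = exp(−0.0000288 × 10000) = 0.74976
R(chemical-injection pump) = exp(−0.0000257 × 10000) = 0.77337
R(subsea control module) = exp(−0.0000101 × 10000) = 0.90393
R(master valve solenoid) = exp(−0.0000110 × 10000) = 0.89583
Series (hydraulic power unit, umbilical termination, and choke actuator): 0.72181 × 0.76338 × 0.74976 = 0.41313
Parallel (chemical-injection pump and subsea control module): 1 − (1 − 0.77337)(1 − 0.90393) = 0.97823
Series ([0.97823] and master valve solenoid): 0.97823 × 0.89583 = 0.87633
Parallel ([0.41313] and [0.87633]): 1 − (1 − 0.41313)(1 − 0.87633) = 0.927

0.927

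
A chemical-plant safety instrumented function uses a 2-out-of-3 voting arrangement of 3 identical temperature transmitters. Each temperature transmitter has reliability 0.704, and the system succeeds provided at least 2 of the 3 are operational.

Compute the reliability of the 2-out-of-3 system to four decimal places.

R = Σ_{i=2}^{3} C(3,i) p^i (1−p)^{3−i} with p = 0.704
C(3,2)·0.704^2·0.296^1 = 0.440107
C(3,3)·0.704^3·0.296^0 = 0.348914
Sum = 0.7890

0.7890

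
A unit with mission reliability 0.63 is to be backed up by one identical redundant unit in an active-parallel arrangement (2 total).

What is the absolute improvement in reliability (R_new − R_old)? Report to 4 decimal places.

R_before = 0.63
R_after = 1 − (1 − 0.63)^2 = 0.8631
ΔR = 0.8631 − 0.63 = 0.2331

0.2331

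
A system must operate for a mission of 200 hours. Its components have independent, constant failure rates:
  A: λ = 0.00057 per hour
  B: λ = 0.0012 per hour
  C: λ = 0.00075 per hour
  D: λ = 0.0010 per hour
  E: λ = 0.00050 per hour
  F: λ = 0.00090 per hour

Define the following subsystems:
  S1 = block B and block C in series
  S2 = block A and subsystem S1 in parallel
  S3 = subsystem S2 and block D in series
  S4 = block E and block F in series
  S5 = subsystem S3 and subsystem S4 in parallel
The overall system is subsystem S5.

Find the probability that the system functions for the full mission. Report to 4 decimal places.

R(A) = exp(−0.00057 × 200) = 0.892258
R(B) = exp(−0.0012 × 200) = 0.786628
R(C) = exp(−0.00075 × 200) = 0.860708
R(D) = exp(−0.0010 × 200) = 0.818731
R(E) = exp(−0.00050 × 200) = 0.904837
R(F) = exp(−0.00090 × 200) = 0.835270
Series (B and C): 0.786628 × 0.860708 = 0.677057
Parallel (A and [0.677057]): 1 − (1 − 0.892258)(1 − 0.677057) = 0.965205
Series ([0.965205] and D): 0.965205 × 0.818731 = 0.790243
Series (E and F): 0.904837 × 0.835270 = 0.755783
Parallel ([0.790243] and [0.755783]): 1 − (1 − 0.790243)(1 − 0.755783) = 0.9488

0.9488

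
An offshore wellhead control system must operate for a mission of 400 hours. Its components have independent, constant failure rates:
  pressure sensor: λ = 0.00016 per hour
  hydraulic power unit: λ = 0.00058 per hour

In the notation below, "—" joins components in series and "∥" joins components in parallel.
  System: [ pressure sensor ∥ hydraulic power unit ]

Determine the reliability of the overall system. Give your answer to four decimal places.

R(pressure sensor) = exp(−0.00016 × 400) = 0.938005
R(hydraulic power unit) = exp(−0.00058 × 400) = 0.792946
Parallel (pressure sensor and hydraulic power unit): 1 − (1 − 0.938005)(1 − 0.792946) = 0.9872

0.9872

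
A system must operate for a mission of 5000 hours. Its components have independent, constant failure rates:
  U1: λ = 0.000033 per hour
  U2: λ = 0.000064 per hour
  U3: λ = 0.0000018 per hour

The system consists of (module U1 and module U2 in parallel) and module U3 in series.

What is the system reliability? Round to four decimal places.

R(U1) = exp(−0.000033 × 5000) = 0.847894
R(U2) = exp(−0.000064 × 5000) = 0.726149
R(U3) = exp(−0.0000018 × 5000) = 0.991040
Parallel (U1 and U2): 1 − (1 − 0.847894)(1 − 0.726149) = 0.958346
Series ([0.958346] and U3): 0.958346 × 0.991040 = 0.9498

0.9498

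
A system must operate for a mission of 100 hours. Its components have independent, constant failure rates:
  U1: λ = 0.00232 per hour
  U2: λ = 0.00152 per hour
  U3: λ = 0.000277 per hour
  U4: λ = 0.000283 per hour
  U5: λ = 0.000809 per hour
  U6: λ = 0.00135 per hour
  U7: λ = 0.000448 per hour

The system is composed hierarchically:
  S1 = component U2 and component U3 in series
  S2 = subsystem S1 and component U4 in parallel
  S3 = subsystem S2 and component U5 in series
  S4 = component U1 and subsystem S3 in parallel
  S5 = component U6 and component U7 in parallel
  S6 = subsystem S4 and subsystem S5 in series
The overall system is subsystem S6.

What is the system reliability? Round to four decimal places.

0.9776

R(U1) = exp(−0.00232 × 100) = 0.792946
R(U2) = exp(−0.00152 × 100) = 0.858988
R(U3) = exp(−0.000277 × 100) = 0.972680
R(U4) = exp(−0.000283 × 100) = 0.972097
R(U5) = exp(−0.000809 × 100) = 0.922286
R(U6) = exp(−0.00135 × 100) = 0.873716
R(U7) = exp(−0.000448 × 100) = 0.956189
Series (U2 and U3): 0.858988 × 0.972680 = 0.835520
Parallel ([0.835520] and U4): 1 − (1 − 0.835520)(1 − 0.972097) = 0.995411
Series ([0.995411] and U5): 0.995411 × 0.922286 = 0.918054
Parallel (U1 and [0.918054]): 1 − (1 − 0.792946)(1 − 0.918054) = 0.983033
Parallel (U6 and U7): 1 − (1 − 0.873716)(1 − 0.956189) = 0.994467
Series ([0.983033] and [0.994467]): 0.983033 × 0.994467 = 0.9776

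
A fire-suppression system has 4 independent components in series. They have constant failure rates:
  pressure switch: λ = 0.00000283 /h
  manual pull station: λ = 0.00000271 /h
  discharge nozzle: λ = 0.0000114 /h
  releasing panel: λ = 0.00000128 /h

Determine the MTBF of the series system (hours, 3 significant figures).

Series of exponential components: λ_sys = Σ λ_i
λ_sys = 0.00000283 + 0.00000271 + 0.0000114 + 0.00000128 = 1.8220e-05 /h
MTBF = 1 / λ_sys = 54900 h

54900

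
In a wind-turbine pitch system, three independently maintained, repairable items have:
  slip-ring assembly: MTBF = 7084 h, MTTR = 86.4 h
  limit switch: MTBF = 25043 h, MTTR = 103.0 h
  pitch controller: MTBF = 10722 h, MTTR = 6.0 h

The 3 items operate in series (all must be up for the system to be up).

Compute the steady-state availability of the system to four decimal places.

0.9834

A(slip-ring assembly) = MTBF/(MTBF+MTTR) = 7084/(7084+86.4) = 0.987950
A(limit switch) = MTBF/(MTBF+MTTR) = 25043/(25043+103.0) = 0.995904
A(pitch controller) = MTBF/(MTBF+MTTR) = 10722/(10722+6.0) = 0.999441
Series availability: 0.987950 × 0.995904 × 0.999441 = 0.9834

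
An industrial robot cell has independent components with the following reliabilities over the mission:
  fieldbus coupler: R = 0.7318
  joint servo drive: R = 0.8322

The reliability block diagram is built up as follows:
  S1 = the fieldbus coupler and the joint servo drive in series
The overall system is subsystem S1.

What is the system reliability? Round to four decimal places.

Series (fieldbus coupler and joint servo drive): 0.731800 × 0.832200 = 0.6090

0.6090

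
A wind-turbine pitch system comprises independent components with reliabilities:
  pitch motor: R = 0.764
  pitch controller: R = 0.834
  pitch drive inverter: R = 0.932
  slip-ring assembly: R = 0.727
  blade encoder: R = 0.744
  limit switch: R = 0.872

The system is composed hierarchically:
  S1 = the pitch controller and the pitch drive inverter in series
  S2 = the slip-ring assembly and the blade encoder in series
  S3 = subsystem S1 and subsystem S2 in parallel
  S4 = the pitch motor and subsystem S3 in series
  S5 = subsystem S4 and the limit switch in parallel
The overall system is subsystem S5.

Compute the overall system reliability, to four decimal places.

0.9598

Series (pitch controller and pitch drive inverter): 0.834000 × 0.932000 = 0.777288
Series (slip-ring assembly and blade encoder): 0.727000 × 0.744000 = 0.540888
Parallel ([0.777288] and [0.540888]): 1 − (1 − 0.777288)(1 − 0.540888) = 0.897750
Series (pitch motor and [0.897750]): 0.764000 × 0.897750 = 0.685881
Parallel ([0.685881] and limit switch): 1 − (1 − 0.685881)(1 − 0.872000) = 0.9598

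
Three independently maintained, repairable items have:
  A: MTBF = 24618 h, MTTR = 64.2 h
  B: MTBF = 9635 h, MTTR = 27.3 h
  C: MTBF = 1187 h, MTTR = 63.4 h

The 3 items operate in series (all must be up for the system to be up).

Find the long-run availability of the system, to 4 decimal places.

A(A) = MTBF/(MTBF+MTTR) = 24618/(24618+64.2) = 0.997399
A(B) = MTBF/(MTBF+MTTR) = 9635/(9635+27.3) = 0.997175
A(C) = MTBF/(MTBF+MTTR) = 1187/(1187+63.4) = 0.949296
Series availability: 0.997399 × 0.997175 × 0.949296 = 0.9442

0.9442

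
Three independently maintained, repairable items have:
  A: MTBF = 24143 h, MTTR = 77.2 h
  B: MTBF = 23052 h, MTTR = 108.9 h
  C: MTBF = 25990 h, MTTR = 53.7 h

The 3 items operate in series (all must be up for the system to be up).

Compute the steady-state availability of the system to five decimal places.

A(A) = MTBF/(MTBF+MTTR) = 24143/(24143+77.2) = 0.996813
A(B) = MTBF/(MTBF+MTTR) = 23052/(23052+108.9) = 0.995298
A(C) = MTBF/(MTBF+MTTR) = 25990/(25990+53.7) = 0.997938
Series availability: 0.996813 × 0.995298 × 0.997938 = 0.99008

0.99008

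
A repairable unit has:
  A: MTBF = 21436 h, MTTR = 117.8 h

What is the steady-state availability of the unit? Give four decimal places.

0.9945

A(A) = MTBF/(MTBF+MTTR) = 21436/(21436+117.8) = 0.9945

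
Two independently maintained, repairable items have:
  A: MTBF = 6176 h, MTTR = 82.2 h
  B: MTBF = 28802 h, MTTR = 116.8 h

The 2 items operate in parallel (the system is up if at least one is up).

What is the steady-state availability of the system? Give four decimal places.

A(A) = MTBF/(MTBF+MTTR) = 6176/(6176+82.2) = 0.986865
A(B) = MTBF/(MTBF+MTTR) = 28802/(28802+116.8) = 0.995961
Parallel availability: 1 − (1 − 0.986865)(1 − 0.995961) = 0.9999

0.9999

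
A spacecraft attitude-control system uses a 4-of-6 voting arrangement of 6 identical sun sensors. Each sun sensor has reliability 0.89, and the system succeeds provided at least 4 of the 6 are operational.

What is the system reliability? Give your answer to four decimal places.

R = Σ_{i=4}^{6} C(6,i) p^i (1−p)^{6−i} with p = 0.89
C(6,4)·0.89^4·0.11^2 = 0.113877
C(6,5)·0.89^5·0.11^1 = 0.368548
C(6,6)·0.89^6·0.11^0 = 0.496981
Sum = 0.9794

0.9794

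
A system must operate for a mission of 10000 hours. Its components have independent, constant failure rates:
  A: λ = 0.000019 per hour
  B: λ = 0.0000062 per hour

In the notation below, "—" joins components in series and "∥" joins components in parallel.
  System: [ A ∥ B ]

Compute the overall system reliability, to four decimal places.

0.9896

R(A) = exp(−0.000019 × 10000) = 0.826959
R(B) = exp(−0.0000062 × 10000) = 0.939883
Parallel (A and B): 1 − (1 − 0.826959)(1 − 0.939883) = 0.9896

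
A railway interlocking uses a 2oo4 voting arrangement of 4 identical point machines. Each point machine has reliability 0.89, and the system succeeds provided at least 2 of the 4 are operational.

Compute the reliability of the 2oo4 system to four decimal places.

0.9951

R = Σ_{i=2}^{4} C(4,i) p^i (1−p)^{4−i} with p = 0.89
C(4,2)·0.89^2·0.11^2 = 0.057506
C(4,3)·0.89^3·0.11^1 = 0.310186
C(4,4)·0.89^4·0.11^0 = 0.627422
Sum = 0.9951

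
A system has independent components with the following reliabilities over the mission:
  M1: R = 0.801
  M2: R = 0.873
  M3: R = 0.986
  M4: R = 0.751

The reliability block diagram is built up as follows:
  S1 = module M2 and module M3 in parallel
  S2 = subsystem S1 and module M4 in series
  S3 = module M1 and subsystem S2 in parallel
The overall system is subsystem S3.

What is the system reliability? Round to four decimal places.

Parallel (M2 and M3): 1 − (1 − 0.873000)(1 − 0.986000) = 0.998222
Series ([0.998222] and M4): 0.998222 × 0.751000 = 0.749665
Parallel (M1 and [0.749665]): 1 − (1 − 0.801000)(1 − 0.749665) = 0.9502

0.9502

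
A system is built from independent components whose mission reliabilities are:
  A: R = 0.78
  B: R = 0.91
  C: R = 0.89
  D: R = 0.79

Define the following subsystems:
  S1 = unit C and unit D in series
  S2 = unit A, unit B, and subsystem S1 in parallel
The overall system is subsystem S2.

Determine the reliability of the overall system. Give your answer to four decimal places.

0.9941

Series (C and D): 0.890000 × 0.790000 = 0.703100
Parallel (A, B, and [0.703100]): 1 − (1 − 0.780000)(1 − 0.910000)(1 − 0.703100) = 0.9941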